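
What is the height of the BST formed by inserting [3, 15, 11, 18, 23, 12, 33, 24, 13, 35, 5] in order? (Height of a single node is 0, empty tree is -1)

Insertion order: [3, 15, 11, 18, 23, 12, 33, 24, 13, 35, 5]
Tree (level-order array): [3, None, 15, 11, 18, 5, 12, None, 23, None, None, None, 13, None, 33, None, None, 24, 35]
Compute height bottom-up (empty subtree = -1):
  height(5) = 1 + max(-1, -1) = 0
  height(13) = 1 + max(-1, -1) = 0
  height(12) = 1 + max(-1, 0) = 1
  height(11) = 1 + max(0, 1) = 2
  height(24) = 1 + max(-1, -1) = 0
  height(35) = 1 + max(-1, -1) = 0
  height(33) = 1 + max(0, 0) = 1
  height(23) = 1 + max(-1, 1) = 2
  height(18) = 1 + max(-1, 2) = 3
  height(15) = 1 + max(2, 3) = 4
  height(3) = 1 + max(-1, 4) = 5
Height = 5


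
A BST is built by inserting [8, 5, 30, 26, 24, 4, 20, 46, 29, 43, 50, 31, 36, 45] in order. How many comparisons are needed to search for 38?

Search path for 38: 8 -> 30 -> 46 -> 43 -> 31 -> 36
Found: False
Comparisons: 6


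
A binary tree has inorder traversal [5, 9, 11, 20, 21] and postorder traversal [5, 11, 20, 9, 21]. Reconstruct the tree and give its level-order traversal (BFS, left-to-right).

Inorder:   [5, 9, 11, 20, 21]
Postorder: [5, 11, 20, 9, 21]
Algorithm: postorder visits root last, so walk postorder right-to-left;
each value is the root of the current inorder slice — split it at that
value, recurse on the right subtree first, then the left.
Recursive splits:
  root=21; inorder splits into left=[5, 9, 11, 20], right=[]
  root=9; inorder splits into left=[5], right=[11, 20]
  root=20; inorder splits into left=[11], right=[]
  root=11; inorder splits into left=[], right=[]
  root=5; inorder splits into left=[], right=[]
Reconstructed level-order: [21, 9, 5, 20, 11]


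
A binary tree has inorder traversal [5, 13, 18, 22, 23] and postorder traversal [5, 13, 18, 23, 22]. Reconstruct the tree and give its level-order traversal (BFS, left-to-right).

Inorder:   [5, 13, 18, 22, 23]
Postorder: [5, 13, 18, 23, 22]
Algorithm: postorder visits root last, so walk postorder right-to-left;
each value is the root of the current inorder slice — split it at that
value, recurse on the right subtree first, then the left.
Recursive splits:
  root=22; inorder splits into left=[5, 13, 18], right=[23]
  root=23; inorder splits into left=[], right=[]
  root=18; inorder splits into left=[5, 13], right=[]
  root=13; inorder splits into left=[5], right=[]
  root=5; inorder splits into left=[], right=[]
Reconstructed level-order: [22, 18, 23, 13, 5]


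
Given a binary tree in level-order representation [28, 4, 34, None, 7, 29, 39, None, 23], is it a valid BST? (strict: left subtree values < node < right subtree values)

Level-order array: [28, 4, 34, None, 7, 29, 39, None, 23]
Validate using subtree bounds (lo, hi): at each node, require lo < value < hi,
then recurse left with hi=value and right with lo=value.
Preorder trace (stopping at first violation):
  at node 28 with bounds (-inf, +inf): OK
  at node 4 with bounds (-inf, 28): OK
  at node 7 with bounds (4, 28): OK
  at node 23 with bounds (7, 28): OK
  at node 34 with bounds (28, +inf): OK
  at node 29 with bounds (28, 34): OK
  at node 39 with bounds (34, +inf): OK
No violation found at any node.
Result: Valid BST


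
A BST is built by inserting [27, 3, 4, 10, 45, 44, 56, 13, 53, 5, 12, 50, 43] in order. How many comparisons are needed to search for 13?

Search path for 13: 27 -> 3 -> 4 -> 10 -> 13
Found: True
Comparisons: 5


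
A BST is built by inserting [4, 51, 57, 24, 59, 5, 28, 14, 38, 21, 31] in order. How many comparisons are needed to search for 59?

Search path for 59: 4 -> 51 -> 57 -> 59
Found: True
Comparisons: 4


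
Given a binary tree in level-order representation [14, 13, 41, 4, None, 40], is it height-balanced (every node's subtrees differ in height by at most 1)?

Tree (level-order array): [14, 13, 41, 4, None, 40]
Definition: a tree is height-balanced if, at every node, |h(left) - h(right)| <= 1 (empty subtree has height -1).
Bottom-up per-node check:
  node 4: h_left=-1, h_right=-1, diff=0 [OK], height=0
  node 13: h_left=0, h_right=-1, diff=1 [OK], height=1
  node 40: h_left=-1, h_right=-1, diff=0 [OK], height=0
  node 41: h_left=0, h_right=-1, diff=1 [OK], height=1
  node 14: h_left=1, h_right=1, diff=0 [OK], height=2
All nodes satisfy the balance condition.
Result: Balanced


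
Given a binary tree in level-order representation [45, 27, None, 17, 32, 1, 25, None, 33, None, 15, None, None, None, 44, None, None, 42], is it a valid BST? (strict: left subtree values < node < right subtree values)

Level-order array: [45, 27, None, 17, 32, 1, 25, None, 33, None, 15, None, None, None, 44, None, None, 42]
Validate using subtree bounds (lo, hi): at each node, require lo < value < hi,
then recurse left with hi=value and right with lo=value.
Preorder trace (stopping at first violation):
  at node 45 with bounds (-inf, +inf): OK
  at node 27 with bounds (-inf, 45): OK
  at node 17 with bounds (-inf, 27): OK
  at node 1 with bounds (-inf, 17): OK
  at node 15 with bounds (1, 17): OK
  at node 25 with bounds (17, 27): OK
  at node 32 with bounds (27, 45): OK
  at node 33 with bounds (32, 45): OK
  at node 44 with bounds (33, 45): OK
  at node 42 with bounds (33, 44): OK
No violation found at any node.
Result: Valid BST


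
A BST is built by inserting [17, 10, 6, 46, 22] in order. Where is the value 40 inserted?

Starting tree (level order): [17, 10, 46, 6, None, 22]
Insertion path: 17 -> 46 -> 22
Result: insert 40 as right child of 22
Final tree (level order): [17, 10, 46, 6, None, 22, None, None, None, None, 40]


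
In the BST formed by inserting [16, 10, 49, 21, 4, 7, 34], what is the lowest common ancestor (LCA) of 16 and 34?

Tree insertion order: [16, 10, 49, 21, 4, 7, 34]
Tree (level-order array): [16, 10, 49, 4, None, 21, None, None, 7, None, 34]
In a BST, the LCA of p=16, q=34 is the first node v on the
root-to-leaf path with p <= v <= q (go left if both < v, right if both > v).
Walk from root:
  at 16: 16 <= 16 <= 34, this is the LCA
LCA = 16


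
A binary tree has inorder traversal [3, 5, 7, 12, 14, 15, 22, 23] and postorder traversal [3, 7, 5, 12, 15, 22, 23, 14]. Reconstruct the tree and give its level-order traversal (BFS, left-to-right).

Inorder:   [3, 5, 7, 12, 14, 15, 22, 23]
Postorder: [3, 7, 5, 12, 15, 22, 23, 14]
Algorithm: postorder visits root last, so walk postorder right-to-left;
each value is the root of the current inorder slice — split it at that
value, recurse on the right subtree first, then the left.
Recursive splits:
  root=14; inorder splits into left=[3, 5, 7, 12], right=[15, 22, 23]
  root=23; inorder splits into left=[15, 22], right=[]
  root=22; inorder splits into left=[15], right=[]
  root=15; inorder splits into left=[], right=[]
  root=12; inorder splits into left=[3, 5, 7], right=[]
  root=5; inorder splits into left=[3], right=[7]
  root=7; inorder splits into left=[], right=[]
  root=3; inorder splits into left=[], right=[]
Reconstructed level-order: [14, 12, 23, 5, 22, 3, 7, 15]


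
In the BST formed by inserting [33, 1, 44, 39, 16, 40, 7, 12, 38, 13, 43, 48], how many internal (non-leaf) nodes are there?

Tree built from: [33, 1, 44, 39, 16, 40, 7, 12, 38, 13, 43, 48]
Tree (level-order array): [33, 1, 44, None, 16, 39, 48, 7, None, 38, 40, None, None, None, 12, None, None, None, 43, None, 13]
Rule: An internal node has at least one child.
Per-node child counts:
  node 33: 2 child(ren)
  node 1: 1 child(ren)
  node 16: 1 child(ren)
  node 7: 1 child(ren)
  node 12: 1 child(ren)
  node 13: 0 child(ren)
  node 44: 2 child(ren)
  node 39: 2 child(ren)
  node 38: 0 child(ren)
  node 40: 1 child(ren)
  node 43: 0 child(ren)
  node 48: 0 child(ren)
Matching nodes: [33, 1, 16, 7, 12, 44, 39, 40]
Count of internal (non-leaf) nodes: 8


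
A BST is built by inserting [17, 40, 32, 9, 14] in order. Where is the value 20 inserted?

Starting tree (level order): [17, 9, 40, None, 14, 32]
Insertion path: 17 -> 40 -> 32
Result: insert 20 as left child of 32
Final tree (level order): [17, 9, 40, None, 14, 32, None, None, None, 20]


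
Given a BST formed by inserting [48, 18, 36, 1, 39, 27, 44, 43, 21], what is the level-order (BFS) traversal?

Tree insertion order: [48, 18, 36, 1, 39, 27, 44, 43, 21]
Tree (level-order array): [48, 18, None, 1, 36, None, None, 27, 39, 21, None, None, 44, None, None, 43]
BFS from the root, enqueuing left then right child of each popped node:
  queue [48] -> pop 48, enqueue [18], visited so far: [48]
  queue [18] -> pop 18, enqueue [1, 36], visited so far: [48, 18]
  queue [1, 36] -> pop 1, enqueue [none], visited so far: [48, 18, 1]
  queue [36] -> pop 36, enqueue [27, 39], visited so far: [48, 18, 1, 36]
  queue [27, 39] -> pop 27, enqueue [21], visited so far: [48, 18, 1, 36, 27]
  queue [39, 21] -> pop 39, enqueue [44], visited so far: [48, 18, 1, 36, 27, 39]
  queue [21, 44] -> pop 21, enqueue [none], visited so far: [48, 18, 1, 36, 27, 39, 21]
  queue [44] -> pop 44, enqueue [43], visited so far: [48, 18, 1, 36, 27, 39, 21, 44]
  queue [43] -> pop 43, enqueue [none], visited so far: [48, 18, 1, 36, 27, 39, 21, 44, 43]
Result: [48, 18, 1, 36, 27, 39, 21, 44, 43]


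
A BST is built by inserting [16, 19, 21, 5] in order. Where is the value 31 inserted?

Starting tree (level order): [16, 5, 19, None, None, None, 21]
Insertion path: 16 -> 19 -> 21
Result: insert 31 as right child of 21
Final tree (level order): [16, 5, 19, None, None, None, 21, None, 31]


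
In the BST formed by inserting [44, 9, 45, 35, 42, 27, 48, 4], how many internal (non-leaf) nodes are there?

Tree built from: [44, 9, 45, 35, 42, 27, 48, 4]
Tree (level-order array): [44, 9, 45, 4, 35, None, 48, None, None, 27, 42]
Rule: An internal node has at least one child.
Per-node child counts:
  node 44: 2 child(ren)
  node 9: 2 child(ren)
  node 4: 0 child(ren)
  node 35: 2 child(ren)
  node 27: 0 child(ren)
  node 42: 0 child(ren)
  node 45: 1 child(ren)
  node 48: 0 child(ren)
Matching nodes: [44, 9, 35, 45]
Count of internal (non-leaf) nodes: 4


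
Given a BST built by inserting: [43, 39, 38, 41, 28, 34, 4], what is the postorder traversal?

Tree insertion order: [43, 39, 38, 41, 28, 34, 4]
Tree (level-order array): [43, 39, None, 38, 41, 28, None, None, None, 4, 34]
Postorder traversal: [4, 34, 28, 38, 41, 39, 43]


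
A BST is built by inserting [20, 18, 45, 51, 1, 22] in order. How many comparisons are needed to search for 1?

Search path for 1: 20 -> 18 -> 1
Found: True
Comparisons: 3


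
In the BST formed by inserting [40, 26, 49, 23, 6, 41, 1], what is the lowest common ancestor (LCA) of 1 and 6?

Tree insertion order: [40, 26, 49, 23, 6, 41, 1]
Tree (level-order array): [40, 26, 49, 23, None, 41, None, 6, None, None, None, 1]
In a BST, the LCA of p=1, q=6 is the first node v on the
root-to-leaf path with p <= v <= q (go left if both < v, right if both > v).
Walk from root:
  at 40: both 1 and 6 < 40, go left
  at 26: both 1 and 6 < 26, go left
  at 23: both 1 and 6 < 23, go left
  at 6: 1 <= 6 <= 6, this is the LCA
LCA = 6


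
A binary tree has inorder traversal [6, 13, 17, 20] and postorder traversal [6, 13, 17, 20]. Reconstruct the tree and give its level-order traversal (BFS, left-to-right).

Inorder:   [6, 13, 17, 20]
Postorder: [6, 13, 17, 20]
Algorithm: postorder visits root last, so walk postorder right-to-left;
each value is the root of the current inorder slice — split it at that
value, recurse on the right subtree first, then the left.
Recursive splits:
  root=20; inorder splits into left=[6, 13, 17], right=[]
  root=17; inorder splits into left=[6, 13], right=[]
  root=13; inorder splits into left=[6], right=[]
  root=6; inorder splits into left=[], right=[]
Reconstructed level-order: [20, 17, 13, 6]


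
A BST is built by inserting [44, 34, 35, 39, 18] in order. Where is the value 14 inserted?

Starting tree (level order): [44, 34, None, 18, 35, None, None, None, 39]
Insertion path: 44 -> 34 -> 18
Result: insert 14 as left child of 18
Final tree (level order): [44, 34, None, 18, 35, 14, None, None, 39]


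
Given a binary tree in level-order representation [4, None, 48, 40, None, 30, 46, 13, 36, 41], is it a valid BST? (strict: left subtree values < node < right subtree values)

Level-order array: [4, None, 48, 40, None, 30, 46, 13, 36, 41]
Validate using subtree bounds (lo, hi): at each node, require lo < value < hi,
then recurse left with hi=value and right with lo=value.
Preorder trace (stopping at first violation):
  at node 4 with bounds (-inf, +inf): OK
  at node 48 with bounds (4, +inf): OK
  at node 40 with bounds (4, 48): OK
  at node 30 with bounds (4, 40): OK
  at node 13 with bounds (4, 30): OK
  at node 36 with bounds (30, 40): OK
  at node 46 with bounds (40, 48): OK
  at node 41 with bounds (40, 46): OK
No violation found at any node.
Result: Valid BST


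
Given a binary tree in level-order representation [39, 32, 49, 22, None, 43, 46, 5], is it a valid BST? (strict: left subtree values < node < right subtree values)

Level-order array: [39, 32, 49, 22, None, 43, 46, 5]
Validate using subtree bounds (lo, hi): at each node, require lo < value < hi,
then recurse left with hi=value and right with lo=value.
Preorder trace (stopping at first violation):
  at node 39 with bounds (-inf, +inf): OK
  at node 32 with bounds (-inf, 39): OK
  at node 22 with bounds (-inf, 32): OK
  at node 5 with bounds (-inf, 22): OK
  at node 49 with bounds (39, +inf): OK
  at node 43 with bounds (39, 49): OK
  at node 46 with bounds (49, +inf): VIOLATION
Node 46 violates its bound: not (49 < 46 < +inf).
Result: Not a valid BST


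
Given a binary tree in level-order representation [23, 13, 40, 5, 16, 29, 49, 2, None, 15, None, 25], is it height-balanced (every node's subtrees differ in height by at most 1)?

Tree (level-order array): [23, 13, 40, 5, 16, 29, 49, 2, None, 15, None, 25]
Definition: a tree is height-balanced if, at every node, |h(left) - h(right)| <= 1 (empty subtree has height -1).
Bottom-up per-node check:
  node 2: h_left=-1, h_right=-1, diff=0 [OK], height=0
  node 5: h_left=0, h_right=-1, diff=1 [OK], height=1
  node 15: h_left=-1, h_right=-1, diff=0 [OK], height=0
  node 16: h_left=0, h_right=-1, diff=1 [OK], height=1
  node 13: h_left=1, h_right=1, diff=0 [OK], height=2
  node 25: h_left=-1, h_right=-1, diff=0 [OK], height=0
  node 29: h_left=0, h_right=-1, diff=1 [OK], height=1
  node 49: h_left=-1, h_right=-1, diff=0 [OK], height=0
  node 40: h_left=1, h_right=0, diff=1 [OK], height=2
  node 23: h_left=2, h_right=2, diff=0 [OK], height=3
All nodes satisfy the balance condition.
Result: Balanced


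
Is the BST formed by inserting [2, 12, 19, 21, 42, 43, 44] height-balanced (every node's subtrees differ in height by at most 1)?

Tree (level-order array): [2, None, 12, None, 19, None, 21, None, 42, None, 43, None, 44]
Definition: a tree is height-balanced if, at every node, |h(left) - h(right)| <= 1 (empty subtree has height -1).
Bottom-up per-node check:
  node 44: h_left=-1, h_right=-1, diff=0 [OK], height=0
  node 43: h_left=-1, h_right=0, diff=1 [OK], height=1
  node 42: h_left=-1, h_right=1, diff=2 [FAIL (|-1-1|=2 > 1)], height=2
  node 21: h_left=-1, h_right=2, diff=3 [FAIL (|-1-2|=3 > 1)], height=3
  node 19: h_left=-1, h_right=3, diff=4 [FAIL (|-1-3|=4 > 1)], height=4
  node 12: h_left=-1, h_right=4, diff=5 [FAIL (|-1-4|=5 > 1)], height=5
  node 2: h_left=-1, h_right=5, diff=6 [FAIL (|-1-5|=6 > 1)], height=6
Node 42 violates the condition: |-1 - 1| = 2 > 1.
Result: Not balanced


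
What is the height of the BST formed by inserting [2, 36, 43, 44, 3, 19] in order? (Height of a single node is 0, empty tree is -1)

Insertion order: [2, 36, 43, 44, 3, 19]
Tree (level-order array): [2, None, 36, 3, 43, None, 19, None, 44]
Compute height bottom-up (empty subtree = -1):
  height(19) = 1 + max(-1, -1) = 0
  height(3) = 1 + max(-1, 0) = 1
  height(44) = 1 + max(-1, -1) = 0
  height(43) = 1 + max(-1, 0) = 1
  height(36) = 1 + max(1, 1) = 2
  height(2) = 1 + max(-1, 2) = 3
Height = 3


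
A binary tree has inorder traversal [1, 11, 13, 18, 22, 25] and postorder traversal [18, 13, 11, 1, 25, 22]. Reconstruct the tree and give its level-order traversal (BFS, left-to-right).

Inorder:   [1, 11, 13, 18, 22, 25]
Postorder: [18, 13, 11, 1, 25, 22]
Algorithm: postorder visits root last, so walk postorder right-to-left;
each value is the root of the current inorder slice — split it at that
value, recurse on the right subtree first, then the left.
Recursive splits:
  root=22; inorder splits into left=[1, 11, 13, 18], right=[25]
  root=25; inorder splits into left=[], right=[]
  root=1; inorder splits into left=[], right=[11, 13, 18]
  root=11; inorder splits into left=[], right=[13, 18]
  root=13; inorder splits into left=[], right=[18]
  root=18; inorder splits into left=[], right=[]
Reconstructed level-order: [22, 1, 25, 11, 13, 18]


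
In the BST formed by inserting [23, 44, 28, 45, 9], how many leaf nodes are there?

Tree built from: [23, 44, 28, 45, 9]
Tree (level-order array): [23, 9, 44, None, None, 28, 45]
Rule: A leaf has 0 children.
Per-node child counts:
  node 23: 2 child(ren)
  node 9: 0 child(ren)
  node 44: 2 child(ren)
  node 28: 0 child(ren)
  node 45: 0 child(ren)
Matching nodes: [9, 28, 45]
Count of leaf nodes: 3


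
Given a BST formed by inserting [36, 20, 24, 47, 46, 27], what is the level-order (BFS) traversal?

Tree insertion order: [36, 20, 24, 47, 46, 27]
Tree (level-order array): [36, 20, 47, None, 24, 46, None, None, 27]
BFS from the root, enqueuing left then right child of each popped node:
  queue [36] -> pop 36, enqueue [20, 47], visited so far: [36]
  queue [20, 47] -> pop 20, enqueue [24], visited so far: [36, 20]
  queue [47, 24] -> pop 47, enqueue [46], visited so far: [36, 20, 47]
  queue [24, 46] -> pop 24, enqueue [27], visited so far: [36, 20, 47, 24]
  queue [46, 27] -> pop 46, enqueue [none], visited so far: [36, 20, 47, 24, 46]
  queue [27] -> pop 27, enqueue [none], visited so far: [36, 20, 47, 24, 46, 27]
Result: [36, 20, 47, 24, 46, 27]


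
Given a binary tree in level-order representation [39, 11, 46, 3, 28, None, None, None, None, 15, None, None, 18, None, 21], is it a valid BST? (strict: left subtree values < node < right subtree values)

Level-order array: [39, 11, 46, 3, 28, None, None, None, None, 15, None, None, 18, None, 21]
Validate using subtree bounds (lo, hi): at each node, require lo < value < hi,
then recurse left with hi=value and right with lo=value.
Preorder trace (stopping at first violation):
  at node 39 with bounds (-inf, +inf): OK
  at node 11 with bounds (-inf, 39): OK
  at node 3 with bounds (-inf, 11): OK
  at node 28 with bounds (11, 39): OK
  at node 15 with bounds (11, 28): OK
  at node 18 with bounds (15, 28): OK
  at node 21 with bounds (18, 28): OK
  at node 46 with bounds (39, +inf): OK
No violation found at any node.
Result: Valid BST


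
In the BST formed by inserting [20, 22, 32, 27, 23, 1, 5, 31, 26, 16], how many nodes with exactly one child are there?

Tree built from: [20, 22, 32, 27, 23, 1, 5, 31, 26, 16]
Tree (level-order array): [20, 1, 22, None, 5, None, 32, None, 16, 27, None, None, None, 23, 31, None, 26]
Rule: These are nodes with exactly 1 non-null child.
Per-node child counts:
  node 20: 2 child(ren)
  node 1: 1 child(ren)
  node 5: 1 child(ren)
  node 16: 0 child(ren)
  node 22: 1 child(ren)
  node 32: 1 child(ren)
  node 27: 2 child(ren)
  node 23: 1 child(ren)
  node 26: 0 child(ren)
  node 31: 0 child(ren)
Matching nodes: [1, 5, 22, 32, 23]
Count of nodes with exactly one child: 5


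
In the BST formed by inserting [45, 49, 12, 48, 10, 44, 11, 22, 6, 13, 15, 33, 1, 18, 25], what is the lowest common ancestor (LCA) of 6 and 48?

Tree insertion order: [45, 49, 12, 48, 10, 44, 11, 22, 6, 13, 15, 33, 1, 18, 25]
Tree (level-order array): [45, 12, 49, 10, 44, 48, None, 6, 11, 22, None, None, None, 1, None, None, None, 13, 33, None, None, None, 15, 25, None, None, 18]
In a BST, the LCA of p=6, q=48 is the first node v on the
root-to-leaf path with p <= v <= q (go left if both < v, right if both > v).
Walk from root:
  at 45: 6 <= 45 <= 48, this is the LCA
LCA = 45


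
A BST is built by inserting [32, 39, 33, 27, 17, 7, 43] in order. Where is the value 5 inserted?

Starting tree (level order): [32, 27, 39, 17, None, 33, 43, 7]
Insertion path: 32 -> 27 -> 17 -> 7
Result: insert 5 as left child of 7
Final tree (level order): [32, 27, 39, 17, None, 33, 43, 7, None, None, None, None, None, 5]


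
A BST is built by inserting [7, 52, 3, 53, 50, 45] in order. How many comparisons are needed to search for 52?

Search path for 52: 7 -> 52
Found: True
Comparisons: 2


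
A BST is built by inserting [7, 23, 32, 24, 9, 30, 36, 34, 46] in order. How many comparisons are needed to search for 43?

Search path for 43: 7 -> 23 -> 32 -> 36 -> 46
Found: False
Comparisons: 5


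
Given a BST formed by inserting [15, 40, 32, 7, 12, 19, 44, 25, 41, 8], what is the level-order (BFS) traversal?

Tree insertion order: [15, 40, 32, 7, 12, 19, 44, 25, 41, 8]
Tree (level-order array): [15, 7, 40, None, 12, 32, 44, 8, None, 19, None, 41, None, None, None, None, 25]
BFS from the root, enqueuing left then right child of each popped node:
  queue [15] -> pop 15, enqueue [7, 40], visited so far: [15]
  queue [7, 40] -> pop 7, enqueue [12], visited so far: [15, 7]
  queue [40, 12] -> pop 40, enqueue [32, 44], visited so far: [15, 7, 40]
  queue [12, 32, 44] -> pop 12, enqueue [8], visited so far: [15, 7, 40, 12]
  queue [32, 44, 8] -> pop 32, enqueue [19], visited so far: [15, 7, 40, 12, 32]
  queue [44, 8, 19] -> pop 44, enqueue [41], visited so far: [15, 7, 40, 12, 32, 44]
  queue [8, 19, 41] -> pop 8, enqueue [none], visited so far: [15, 7, 40, 12, 32, 44, 8]
  queue [19, 41] -> pop 19, enqueue [25], visited so far: [15, 7, 40, 12, 32, 44, 8, 19]
  queue [41, 25] -> pop 41, enqueue [none], visited so far: [15, 7, 40, 12, 32, 44, 8, 19, 41]
  queue [25] -> pop 25, enqueue [none], visited so far: [15, 7, 40, 12, 32, 44, 8, 19, 41, 25]
Result: [15, 7, 40, 12, 32, 44, 8, 19, 41, 25]


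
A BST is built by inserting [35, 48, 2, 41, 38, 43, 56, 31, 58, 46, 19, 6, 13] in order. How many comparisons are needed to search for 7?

Search path for 7: 35 -> 2 -> 31 -> 19 -> 6 -> 13
Found: False
Comparisons: 6


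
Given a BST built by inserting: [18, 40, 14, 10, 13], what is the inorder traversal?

Tree insertion order: [18, 40, 14, 10, 13]
Tree (level-order array): [18, 14, 40, 10, None, None, None, None, 13]
Inorder traversal: [10, 13, 14, 18, 40]


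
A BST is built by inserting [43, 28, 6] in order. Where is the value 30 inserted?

Starting tree (level order): [43, 28, None, 6]
Insertion path: 43 -> 28
Result: insert 30 as right child of 28
Final tree (level order): [43, 28, None, 6, 30]


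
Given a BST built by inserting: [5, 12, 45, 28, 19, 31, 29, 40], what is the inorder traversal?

Tree insertion order: [5, 12, 45, 28, 19, 31, 29, 40]
Tree (level-order array): [5, None, 12, None, 45, 28, None, 19, 31, None, None, 29, 40]
Inorder traversal: [5, 12, 19, 28, 29, 31, 40, 45]


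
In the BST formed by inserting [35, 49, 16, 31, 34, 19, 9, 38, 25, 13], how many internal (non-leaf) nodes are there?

Tree built from: [35, 49, 16, 31, 34, 19, 9, 38, 25, 13]
Tree (level-order array): [35, 16, 49, 9, 31, 38, None, None, 13, 19, 34, None, None, None, None, None, 25]
Rule: An internal node has at least one child.
Per-node child counts:
  node 35: 2 child(ren)
  node 16: 2 child(ren)
  node 9: 1 child(ren)
  node 13: 0 child(ren)
  node 31: 2 child(ren)
  node 19: 1 child(ren)
  node 25: 0 child(ren)
  node 34: 0 child(ren)
  node 49: 1 child(ren)
  node 38: 0 child(ren)
Matching nodes: [35, 16, 9, 31, 19, 49]
Count of internal (non-leaf) nodes: 6


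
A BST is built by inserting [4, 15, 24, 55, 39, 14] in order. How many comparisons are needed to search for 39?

Search path for 39: 4 -> 15 -> 24 -> 55 -> 39
Found: True
Comparisons: 5


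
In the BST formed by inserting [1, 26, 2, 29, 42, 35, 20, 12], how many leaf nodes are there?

Tree built from: [1, 26, 2, 29, 42, 35, 20, 12]
Tree (level-order array): [1, None, 26, 2, 29, None, 20, None, 42, 12, None, 35]
Rule: A leaf has 0 children.
Per-node child counts:
  node 1: 1 child(ren)
  node 26: 2 child(ren)
  node 2: 1 child(ren)
  node 20: 1 child(ren)
  node 12: 0 child(ren)
  node 29: 1 child(ren)
  node 42: 1 child(ren)
  node 35: 0 child(ren)
Matching nodes: [12, 35]
Count of leaf nodes: 2


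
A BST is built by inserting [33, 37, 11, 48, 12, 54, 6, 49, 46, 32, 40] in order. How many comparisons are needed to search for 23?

Search path for 23: 33 -> 11 -> 12 -> 32
Found: False
Comparisons: 4


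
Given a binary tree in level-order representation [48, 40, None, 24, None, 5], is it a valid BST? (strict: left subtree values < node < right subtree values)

Level-order array: [48, 40, None, 24, None, 5]
Validate using subtree bounds (lo, hi): at each node, require lo < value < hi,
then recurse left with hi=value and right with lo=value.
Preorder trace (stopping at first violation):
  at node 48 with bounds (-inf, +inf): OK
  at node 40 with bounds (-inf, 48): OK
  at node 24 with bounds (-inf, 40): OK
  at node 5 with bounds (-inf, 24): OK
No violation found at any node.
Result: Valid BST


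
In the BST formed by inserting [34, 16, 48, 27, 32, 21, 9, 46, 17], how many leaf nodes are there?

Tree built from: [34, 16, 48, 27, 32, 21, 9, 46, 17]
Tree (level-order array): [34, 16, 48, 9, 27, 46, None, None, None, 21, 32, None, None, 17]
Rule: A leaf has 0 children.
Per-node child counts:
  node 34: 2 child(ren)
  node 16: 2 child(ren)
  node 9: 0 child(ren)
  node 27: 2 child(ren)
  node 21: 1 child(ren)
  node 17: 0 child(ren)
  node 32: 0 child(ren)
  node 48: 1 child(ren)
  node 46: 0 child(ren)
Matching nodes: [9, 17, 32, 46]
Count of leaf nodes: 4


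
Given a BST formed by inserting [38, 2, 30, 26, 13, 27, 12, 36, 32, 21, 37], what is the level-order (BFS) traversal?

Tree insertion order: [38, 2, 30, 26, 13, 27, 12, 36, 32, 21, 37]
Tree (level-order array): [38, 2, None, None, 30, 26, 36, 13, 27, 32, 37, 12, 21]
BFS from the root, enqueuing left then right child of each popped node:
  queue [38] -> pop 38, enqueue [2], visited so far: [38]
  queue [2] -> pop 2, enqueue [30], visited so far: [38, 2]
  queue [30] -> pop 30, enqueue [26, 36], visited so far: [38, 2, 30]
  queue [26, 36] -> pop 26, enqueue [13, 27], visited so far: [38, 2, 30, 26]
  queue [36, 13, 27] -> pop 36, enqueue [32, 37], visited so far: [38, 2, 30, 26, 36]
  queue [13, 27, 32, 37] -> pop 13, enqueue [12, 21], visited so far: [38, 2, 30, 26, 36, 13]
  queue [27, 32, 37, 12, 21] -> pop 27, enqueue [none], visited so far: [38, 2, 30, 26, 36, 13, 27]
  queue [32, 37, 12, 21] -> pop 32, enqueue [none], visited so far: [38, 2, 30, 26, 36, 13, 27, 32]
  queue [37, 12, 21] -> pop 37, enqueue [none], visited so far: [38, 2, 30, 26, 36, 13, 27, 32, 37]
  queue [12, 21] -> pop 12, enqueue [none], visited so far: [38, 2, 30, 26, 36, 13, 27, 32, 37, 12]
  queue [21] -> pop 21, enqueue [none], visited so far: [38, 2, 30, 26, 36, 13, 27, 32, 37, 12, 21]
Result: [38, 2, 30, 26, 36, 13, 27, 32, 37, 12, 21]


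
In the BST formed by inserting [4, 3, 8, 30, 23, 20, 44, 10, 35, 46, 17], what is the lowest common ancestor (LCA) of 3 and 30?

Tree insertion order: [4, 3, 8, 30, 23, 20, 44, 10, 35, 46, 17]
Tree (level-order array): [4, 3, 8, None, None, None, 30, 23, 44, 20, None, 35, 46, 10, None, None, None, None, None, None, 17]
In a BST, the LCA of p=3, q=30 is the first node v on the
root-to-leaf path with p <= v <= q (go left if both < v, right if both > v).
Walk from root:
  at 4: 3 <= 4 <= 30, this is the LCA
LCA = 4


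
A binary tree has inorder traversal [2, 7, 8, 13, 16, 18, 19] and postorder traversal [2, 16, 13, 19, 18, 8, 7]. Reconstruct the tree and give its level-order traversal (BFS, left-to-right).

Inorder:   [2, 7, 8, 13, 16, 18, 19]
Postorder: [2, 16, 13, 19, 18, 8, 7]
Algorithm: postorder visits root last, so walk postorder right-to-left;
each value is the root of the current inorder slice — split it at that
value, recurse on the right subtree first, then the left.
Recursive splits:
  root=7; inorder splits into left=[2], right=[8, 13, 16, 18, 19]
  root=8; inorder splits into left=[], right=[13, 16, 18, 19]
  root=18; inorder splits into left=[13, 16], right=[19]
  root=19; inorder splits into left=[], right=[]
  root=13; inorder splits into left=[], right=[16]
  root=16; inorder splits into left=[], right=[]
  root=2; inorder splits into left=[], right=[]
Reconstructed level-order: [7, 2, 8, 18, 13, 19, 16]


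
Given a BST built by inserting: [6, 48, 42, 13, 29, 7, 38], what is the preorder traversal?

Tree insertion order: [6, 48, 42, 13, 29, 7, 38]
Tree (level-order array): [6, None, 48, 42, None, 13, None, 7, 29, None, None, None, 38]
Preorder traversal: [6, 48, 42, 13, 7, 29, 38]


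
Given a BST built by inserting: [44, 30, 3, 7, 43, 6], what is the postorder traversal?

Tree insertion order: [44, 30, 3, 7, 43, 6]
Tree (level-order array): [44, 30, None, 3, 43, None, 7, None, None, 6]
Postorder traversal: [6, 7, 3, 43, 30, 44]


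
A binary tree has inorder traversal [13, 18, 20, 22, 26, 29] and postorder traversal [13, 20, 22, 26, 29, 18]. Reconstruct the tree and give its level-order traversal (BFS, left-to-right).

Inorder:   [13, 18, 20, 22, 26, 29]
Postorder: [13, 20, 22, 26, 29, 18]
Algorithm: postorder visits root last, so walk postorder right-to-left;
each value is the root of the current inorder slice — split it at that
value, recurse on the right subtree first, then the left.
Recursive splits:
  root=18; inorder splits into left=[13], right=[20, 22, 26, 29]
  root=29; inorder splits into left=[20, 22, 26], right=[]
  root=26; inorder splits into left=[20, 22], right=[]
  root=22; inorder splits into left=[20], right=[]
  root=20; inorder splits into left=[], right=[]
  root=13; inorder splits into left=[], right=[]
Reconstructed level-order: [18, 13, 29, 26, 22, 20]


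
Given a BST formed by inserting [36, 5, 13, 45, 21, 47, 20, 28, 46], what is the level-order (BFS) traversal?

Tree insertion order: [36, 5, 13, 45, 21, 47, 20, 28, 46]
Tree (level-order array): [36, 5, 45, None, 13, None, 47, None, 21, 46, None, 20, 28]
BFS from the root, enqueuing left then right child of each popped node:
  queue [36] -> pop 36, enqueue [5, 45], visited so far: [36]
  queue [5, 45] -> pop 5, enqueue [13], visited so far: [36, 5]
  queue [45, 13] -> pop 45, enqueue [47], visited so far: [36, 5, 45]
  queue [13, 47] -> pop 13, enqueue [21], visited so far: [36, 5, 45, 13]
  queue [47, 21] -> pop 47, enqueue [46], visited so far: [36, 5, 45, 13, 47]
  queue [21, 46] -> pop 21, enqueue [20, 28], visited so far: [36, 5, 45, 13, 47, 21]
  queue [46, 20, 28] -> pop 46, enqueue [none], visited so far: [36, 5, 45, 13, 47, 21, 46]
  queue [20, 28] -> pop 20, enqueue [none], visited so far: [36, 5, 45, 13, 47, 21, 46, 20]
  queue [28] -> pop 28, enqueue [none], visited so far: [36, 5, 45, 13, 47, 21, 46, 20, 28]
Result: [36, 5, 45, 13, 47, 21, 46, 20, 28]


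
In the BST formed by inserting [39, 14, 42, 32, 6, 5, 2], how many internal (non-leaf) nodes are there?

Tree built from: [39, 14, 42, 32, 6, 5, 2]
Tree (level-order array): [39, 14, 42, 6, 32, None, None, 5, None, None, None, 2]
Rule: An internal node has at least one child.
Per-node child counts:
  node 39: 2 child(ren)
  node 14: 2 child(ren)
  node 6: 1 child(ren)
  node 5: 1 child(ren)
  node 2: 0 child(ren)
  node 32: 0 child(ren)
  node 42: 0 child(ren)
Matching nodes: [39, 14, 6, 5]
Count of internal (non-leaf) nodes: 4


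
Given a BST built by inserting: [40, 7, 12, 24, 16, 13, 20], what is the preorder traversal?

Tree insertion order: [40, 7, 12, 24, 16, 13, 20]
Tree (level-order array): [40, 7, None, None, 12, None, 24, 16, None, 13, 20]
Preorder traversal: [40, 7, 12, 24, 16, 13, 20]


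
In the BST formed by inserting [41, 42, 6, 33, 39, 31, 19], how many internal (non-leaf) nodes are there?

Tree built from: [41, 42, 6, 33, 39, 31, 19]
Tree (level-order array): [41, 6, 42, None, 33, None, None, 31, 39, 19]
Rule: An internal node has at least one child.
Per-node child counts:
  node 41: 2 child(ren)
  node 6: 1 child(ren)
  node 33: 2 child(ren)
  node 31: 1 child(ren)
  node 19: 0 child(ren)
  node 39: 0 child(ren)
  node 42: 0 child(ren)
Matching nodes: [41, 6, 33, 31]
Count of internal (non-leaf) nodes: 4


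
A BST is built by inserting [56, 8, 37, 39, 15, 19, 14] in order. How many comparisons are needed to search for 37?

Search path for 37: 56 -> 8 -> 37
Found: True
Comparisons: 3


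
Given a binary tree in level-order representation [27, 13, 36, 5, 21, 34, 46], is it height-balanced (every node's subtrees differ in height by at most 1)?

Tree (level-order array): [27, 13, 36, 5, 21, 34, 46]
Definition: a tree is height-balanced if, at every node, |h(left) - h(right)| <= 1 (empty subtree has height -1).
Bottom-up per-node check:
  node 5: h_left=-1, h_right=-1, diff=0 [OK], height=0
  node 21: h_left=-1, h_right=-1, diff=0 [OK], height=0
  node 13: h_left=0, h_right=0, diff=0 [OK], height=1
  node 34: h_left=-1, h_right=-1, diff=0 [OK], height=0
  node 46: h_left=-1, h_right=-1, diff=0 [OK], height=0
  node 36: h_left=0, h_right=0, diff=0 [OK], height=1
  node 27: h_left=1, h_right=1, diff=0 [OK], height=2
All nodes satisfy the balance condition.
Result: Balanced


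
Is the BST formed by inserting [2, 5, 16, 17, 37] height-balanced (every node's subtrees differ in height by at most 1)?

Tree (level-order array): [2, None, 5, None, 16, None, 17, None, 37]
Definition: a tree is height-balanced if, at every node, |h(left) - h(right)| <= 1 (empty subtree has height -1).
Bottom-up per-node check:
  node 37: h_left=-1, h_right=-1, diff=0 [OK], height=0
  node 17: h_left=-1, h_right=0, diff=1 [OK], height=1
  node 16: h_left=-1, h_right=1, diff=2 [FAIL (|-1-1|=2 > 1)], height=2
  node 5: h_left=-1, h_right=2, diff=3 [FAIL (|-1-2|=3 > 1)], height=3
  node 2: h_left=-1, h_right=3, diff=4 [FAIL (|-1-3|=4 > 1)], height=4
Node 16 violates the condition: |-1 - 1| = 2 > 1.
Result: Not balanced


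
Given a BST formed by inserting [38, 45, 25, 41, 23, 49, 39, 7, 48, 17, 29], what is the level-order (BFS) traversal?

Tree insertion order: [38, 45, 25, 41, 23, 49, 39, 7, 48, 17, 29]
Tree (level-order array): [38, 25, 45, 23, 29, 41, 49, 7, None, None, None, 39, None, 48, None, None, 17]
BFS from the root, enqueuing left then right child of each popped node:
  queue [38] -> pop 38, enqueue [25, 45], visited so far: [38]
  queue [25, 45] -> pop 25, enqueue [23, 29], visited so far: [38, 25]
  queue [45, 23, 29] -> pop 45, enqueue [41, 49], visited so far: [38, 25, 45]
  queue [23, 29, 41, 49] -> pop 23, enqueue [7], visited so far: [38, 25, 45, 23]
  queue [29, 41, 49, 7] -> pop 29, enqueue [none], visited so far: [38, 25, 45, 23, 29]
  queue [41, 49, 7] -> pop 41, enqueue [39], visited so far: [38, 25, 45, 23, 29, 41]
  queue [49, 7, 39] -> pop 49, enqueue [48], visited so far: [38, 25, 45, 23, 29, 41, 49]
  queue [7, 39, 48] -> pop 7, enqueue [17], visited so far: [38, 25, 45, 23, 29, 41, 49, 7]
  queue [39, 48, 17] -> pop 39, enqueue [none], visited so far: [38, 25, 45, 23, 29, 41, 49, 7, 39]
  queue [48, 17] -> pop 48, enqueue [none], visited so far: [38, 25, 45, 23, 29, 41, 49, 7, 39, 48]
  queue [17] -> pop 17, enqueue [none], visited so far: [38, 25, 45, 23, 29, 41, 49, 7, 39, 48, 17]
Result: [38, 25, 45, 23, 29, 41, 49, 7, 39, 48, 17]


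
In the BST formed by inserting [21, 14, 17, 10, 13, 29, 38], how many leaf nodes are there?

Tree built from: [21, 14, 17, 10, 13, 29, 38]
Tree (level-order array): [21, 14, 29, 10, 17, None, 38, None, 13]
Rule: A leaf has 0 children.
Per-node child counts:
  node 21: 2 child(ren)
  node 14: 2 child(ren)
  node 10: 1 child(ren)
  node 13: 0 child(ren)
  node 17: 0 child(ren)
  node 29: 1 child(ren)
  node 38: 0 child(ren)
Matching nodes: [13, 17, 38]
Count of leaf nodes: 3


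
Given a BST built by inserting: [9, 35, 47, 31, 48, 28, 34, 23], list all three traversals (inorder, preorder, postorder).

Tree insertion order: [9, 35, 47, 31, 48, 28, 34, 23]
Tree (level-order array): [9, None, 35, 31, 47, 28, 34, None, 48, 23]
Inorder (L, root, R): [9, 23, 28, 31, 34, 35, 47, 48]
Preorder (root, L, R): [9, 35, 31, 28, 23, 34, 47, 48]
Postorder (L, R, root): [23, 28, 34, 31, 48, 47, 35, 9]


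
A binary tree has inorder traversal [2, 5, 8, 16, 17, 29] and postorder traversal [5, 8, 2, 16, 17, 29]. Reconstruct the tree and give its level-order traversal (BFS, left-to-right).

Inorder:   [2, 5, 8, 16, 17, 29]
Postorder: [5, 8, 2, 16, 17, 29]
Algorithm: postorder visits root last, so walk postorder right-to-left;
each value is the root of the current inorder slice — split it at that
value, recurse on the right subtree first, then the left.
Recursive splits:
  root=29; inorder splits into left=[2, 5, 8, 16, 17], right=[]
  root=17; inorder splits into left=[2, 5, 8, 16], right=[]
  root=16; inorder splits into left=[2, 5, 8], right=[]
  root=2; inorder splits into left=[], right=[5, 8]
  root=8; inorder splits into left=[5], right=[]
  root=5; inorder splits into left=[], right=[]
Reconstructed level-order: [29, 17, 16, 2, 8, 5]


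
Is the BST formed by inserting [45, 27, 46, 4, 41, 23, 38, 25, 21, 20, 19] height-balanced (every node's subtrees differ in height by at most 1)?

Tree (level-order array): [45, 27, 46, 4, 41, None, None, None, 23, 38, None, 21, 25, None, None, 20, None, None, None, 19]
Definition: a tree is height-balanced if, at every node, |h(left) - h(right)| <= 1 (empty subtree has height -1).
Bottom-up per-node check:
  node 19: h_left=-1, h_right=-1, diff=0 [OK], height=0
  node 20: h_left=0, h_right=-1, diff=1 [OK], height=1
  node 21: h_left=1, h_right=-1, diff=2 [FAIL (|1--1|=2 > 1)], height=2
  node 25: h_left=-1, h_right=-1, diff=0 [OK], height=0
  node 23: h_left=2, h_right=0, diff=2 [FAIL (|2-0|=2 > 1)], height=3
  node 4: h_left=-1, h_right=3, diff=4 [FAIL (|-1-3|=4 > 1)], height=4
  node 38: h_left=-1, h_right=-1, diff=0 [OK], height=0
  node 41: h_left=0, h_right=-1, diff=1 [OK], height=1
  node 27: h_left=4, h_right=1, diff=3 [FAIL (|4-1|=3 > 1)], height=5
  node 46: h_left=-1, h_right=-1, diff=0 [OK], height=0
  node 45: h_left=5, h_right=0, diff=5 [FAIL (|5-0|=5 > 1)], height=6
Node 21 violates the condition: |1 - -1| = 2 > 1.
Result: Not balanced


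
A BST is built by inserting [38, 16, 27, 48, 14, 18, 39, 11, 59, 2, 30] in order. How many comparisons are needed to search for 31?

Search path for 31: 38 -> 16 -> 27 -> 30
Found: False
Comparisons: 4


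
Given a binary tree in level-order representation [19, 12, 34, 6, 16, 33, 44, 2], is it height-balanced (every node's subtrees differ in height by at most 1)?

Tree (level-order array): [19, 12, 34, 6, 16, 33, 44, 2]
Definition: a tree is height-balanced if, at every node, |h(left) - h(right)| <= 1 (empty subtree has height -1).
Bottom-up per-node check:
  node 2: h_left=-1, h_right=-1, diff=0 [OK], height=0
  node 6: h_left=0, h_right=-1, diff=1 [OK], height=1
  node 16: h_left=-1, h_right=-1, diff=0 [OK], height=0
  node 12: h_left=1, h_right=0, diff=1 [OK], height=2
  node 33: h_left=-1, h_right=-1, diff=0 [OK], height=0
  node 44: h_left=-1, h_right=-1, diff=0 [OK], height=0
  node 34: h_left=0, h_right=0, diff=0 [OK], height=1
  node 19: h_left=2, h_right=1, diff=1 [OK], height=3
All nodes satisfy the balance condition.
Result: Balanced


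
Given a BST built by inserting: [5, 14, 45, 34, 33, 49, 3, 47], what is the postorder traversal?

Tree insertion order: [5, 14, 45, 34, 33, 49, 3, 47]
Tree (level-order array): [5, 3, 14, None, None, None, 45, 34, 49, 33, None, 47]
Postorder traversal: [3, 33, 34, 47, 49, 45, 14, 5]


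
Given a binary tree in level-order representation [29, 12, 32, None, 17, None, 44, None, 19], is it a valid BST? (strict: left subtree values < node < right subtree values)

Level-order array: [29, 12, 32, None, 17, None, 44, None, 19]
Validate using subtree bounds (lo, hi): at each node, require lo < value < hi,
then recurse left with hi=value and right with lo=value.
Preorder trace (stopping at first violation):
  at node 29 with bounds (-inf, +inf): OK
  at node 12 with bounds (-inf, 29): OK
  at node 17 with bounds (12, 29): OK
  at node 19 with bounds (17, 29): OK
  at node 32 with bounds (29, +inf): OK
  at node 44 with bounds (32, +inf): OK
No violation found at any node.
Result: Valid BST
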